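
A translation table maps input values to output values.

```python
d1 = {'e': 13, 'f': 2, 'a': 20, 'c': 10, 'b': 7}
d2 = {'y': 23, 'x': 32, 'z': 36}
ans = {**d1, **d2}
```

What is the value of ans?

Step 1: Merge d1 and d2 (d2 values override on key conflicts).
Step 2: d1 has keys ['e', 'f', 'a', 'c', 'b'], d2 has keys ['y', 'x', 'z'].
Therefore ans = {'e': 13, 'f': 2, 'a': 20, 'c': 10, 'b': 7, 'y': 23, 'x': 32, 'z': 36}.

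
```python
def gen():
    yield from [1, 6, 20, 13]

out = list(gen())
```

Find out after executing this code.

Step 1: yield from delegates to the iterable, yielding each element.
Step 2: Collected values: [1, 6, 20, 13].
Therefore out = [1, 6, 20, 13].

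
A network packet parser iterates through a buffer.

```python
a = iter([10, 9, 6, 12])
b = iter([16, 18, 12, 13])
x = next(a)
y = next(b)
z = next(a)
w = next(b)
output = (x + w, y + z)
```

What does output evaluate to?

Step 1: a iterates [10, 9, 6, 12], b iterates [16, 18, 12, 13].
Step 2: x = next(a) = 10, y = next(b) = 16.
Step 3: z = next(a) = 9, w = next(b) = 18.
Step 4: output = (10 + 18, 16 + 9) = (28, 25).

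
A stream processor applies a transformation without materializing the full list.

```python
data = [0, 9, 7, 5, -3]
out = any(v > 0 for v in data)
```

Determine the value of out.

Step 1: Check v > 0 for each element in [0, 9, 7, 5, -3]:
  0 > 0: False
  9 > 0: True
  7 > 0: True
  5 > 0: True
  -3 > 0: False
Step 2: any() returns True.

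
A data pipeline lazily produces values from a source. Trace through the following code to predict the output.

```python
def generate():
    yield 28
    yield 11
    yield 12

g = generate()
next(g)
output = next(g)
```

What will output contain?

Step 1: generate() creates a generator.
Step 2: next(g) yields 28 (consumed and discarded).
Step 3: next(g) yields 11, assigned to output.
Therefore output = 11.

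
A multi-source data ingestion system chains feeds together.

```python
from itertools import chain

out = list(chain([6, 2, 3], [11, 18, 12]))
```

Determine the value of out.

Step 1: chain() concatenates iterables: [6, 2, 3] + [11, 18, 12].
Therefore out = [6, 2, 3, 11, 18, 12].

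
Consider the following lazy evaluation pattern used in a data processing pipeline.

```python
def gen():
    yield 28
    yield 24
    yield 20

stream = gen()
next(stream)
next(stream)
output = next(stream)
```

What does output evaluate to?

Step 1: gen() creates a generator.
Step 2: next(stream) yields 28 (consumed and discarded).
Step 3: next(stream) yields 24 (consumed and discarded).
Step 4: next(stream) yields 20, assigned to output.
Therefore output = 20.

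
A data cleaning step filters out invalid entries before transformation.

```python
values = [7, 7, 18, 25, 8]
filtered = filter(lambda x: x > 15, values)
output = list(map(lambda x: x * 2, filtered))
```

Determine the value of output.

Step 1: Filter values for elements > 15:
  7: removed
  7: removed
  18: kept
  25: kept
  8: removed
Step 2: Map x * 2 on filtered [18, 25]:
  18 -> 36
  25 -> 50
Therefore output = [36, 50].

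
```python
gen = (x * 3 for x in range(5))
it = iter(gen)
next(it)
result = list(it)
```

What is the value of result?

Step 1: Generator produces [0, 3, 6, 9, 12].
Step 2: next(it) consumes first element (0).
Step 3: list(it) collects remaining: [3, 6, 9, 12].
Therefore result = [3, 6, 9, 12].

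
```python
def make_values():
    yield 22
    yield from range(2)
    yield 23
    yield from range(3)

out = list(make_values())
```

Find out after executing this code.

Step 1: Trace yields in order:
  yield 22
  yield 0
  yield 1
  yield 23
  yield 0
  yield 1
  yield 2
Therefore out = [22, 0, 1, 23, 0, 1, 2].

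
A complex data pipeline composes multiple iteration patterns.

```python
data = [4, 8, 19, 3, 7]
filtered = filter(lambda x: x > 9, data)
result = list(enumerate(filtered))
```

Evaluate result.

Step 1: Filter [4, 8, 19, 3, 7] for > 9: [19].
Step 2: enumerate re-indexes from 0: [(0, 19)].
Therefore result = [(0, 19)].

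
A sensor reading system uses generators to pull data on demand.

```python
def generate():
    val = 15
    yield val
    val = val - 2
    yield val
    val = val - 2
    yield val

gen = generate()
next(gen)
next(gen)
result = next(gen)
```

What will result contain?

Step 1: Trace through generator execution:
  Yield 1: val starts at 15, yield 15
  Yield 2: val = 15 - 2 = 13, yield 13
  Yield 3: val = 13 - 2 = 11, yield 11
Step 2: First next() gets 15, second next() gets the second value, third next() yields 11.
Therefore result = 11.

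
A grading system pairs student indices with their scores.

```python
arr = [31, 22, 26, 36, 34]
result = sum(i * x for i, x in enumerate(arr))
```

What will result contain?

Step 1: Compute i * x for each (i, x) in enumerate([31, 22, 26, 36, 34]):
  i=0, x=31: 0*31 = 0
  i=1, x=22: 1*22 = 22
  i=2, x=26: 2*26 = 52
  i=3, x=36: 3*36 = 108
  i=4, x=34: 4*34 = 136
Step 2: sum = 0 + 22 + 52 + 108 + 136 = 318.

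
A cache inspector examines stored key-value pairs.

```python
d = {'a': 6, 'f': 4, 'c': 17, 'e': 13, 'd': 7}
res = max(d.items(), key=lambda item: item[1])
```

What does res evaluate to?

Step 1: Find item with maximum value:
  ('a', 6)
  ('f', 4)
  ('c', 17)
  ('e', 13)
  ('d', 7)
Step 2: Maximum value is 17 at key 'c'.
Therefore res = ('c', 17).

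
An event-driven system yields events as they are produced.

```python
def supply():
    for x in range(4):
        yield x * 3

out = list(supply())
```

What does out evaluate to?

Step 1: For each x in range(4), yield x * 3:
  x=0: yield 0 * 3 = 0
  x=1: yield 1 * 3 = 3
  x=2: yield 2 * 3 = 6
  x=3: yield 3 * 3 = 9
Therefore out = [0, 3, 6, 9].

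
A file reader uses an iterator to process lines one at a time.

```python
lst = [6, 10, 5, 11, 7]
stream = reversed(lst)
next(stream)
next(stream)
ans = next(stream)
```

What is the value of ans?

Step 1: reversed([6, 10, 5, 11, 7]) gives iterator: [7, 11, 5, 10, 6].
Step 2: First next() = 7, second next() = 11.
Step 3: Third next() = 5.
Therefore ans = 5.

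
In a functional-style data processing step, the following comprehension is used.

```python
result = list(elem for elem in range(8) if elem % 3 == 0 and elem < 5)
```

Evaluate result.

Step 1: Filter range(8) where elem % 3 == 0 and elem < 5:
  elem=0: both conditions met, included
  elem=1: excluded (1 % 3 != 0)
  elem=2: excluded (2 % 3 != 0)
  elem=3: both conditions met, included
  elem=4: excluded (4 % 3 != 0)
  elem=5: excluded (5 % 3 != 0, 5 >= 5)
  elem=6: excluded (6 >= 5)
  elem=7: excluded (7 % 3 != 0, 7 >= 5)
Therefore result = [0, 3].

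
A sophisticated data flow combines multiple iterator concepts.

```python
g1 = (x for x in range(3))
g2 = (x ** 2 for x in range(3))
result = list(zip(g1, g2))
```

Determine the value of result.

Step 1: g1 produces [0, 1, 2].
Step 2: g2 produces [0, 1, 4].
Step 3: zip pairs them: [(0, 0), (1, 1), (2, 4)].
Therefore result = [(0, 0), (1, 1), (2, 4)].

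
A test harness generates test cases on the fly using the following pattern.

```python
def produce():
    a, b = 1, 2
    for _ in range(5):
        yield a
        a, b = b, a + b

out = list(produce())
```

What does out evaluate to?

Step 1: Fibonacci-like sequence starting with a=1, b=2:
  Iteration 1: yield a=1, then a,b = 2,3
  Iteration 2: yield a=2, then a,b = 3,5
  Iteration 3: yield a=3, then a,b = 5,8
  Iteration 4: yield a=5, then a,b = 8,13
  Iteration 5: yield a=8, then a,b = 13,21
Therefore out = [1, 2, 3, 5, 8].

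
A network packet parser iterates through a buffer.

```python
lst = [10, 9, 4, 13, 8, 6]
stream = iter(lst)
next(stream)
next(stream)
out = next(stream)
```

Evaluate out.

Step 1: Create iterator over [10, 9, 4, 13, 8, 6].
Step 2: next() consumes 10.
Step 3: next() consumes 9.
Step 4: next() returns 4.
Therefore out = 4.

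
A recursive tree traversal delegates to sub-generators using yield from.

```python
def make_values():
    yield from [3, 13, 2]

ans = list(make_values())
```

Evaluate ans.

Step 1: yield from delegates to the iterable, yielding each element.
Step 2: Collected values: [3, 13, 2].
Therefore ans = [3, 13, 2].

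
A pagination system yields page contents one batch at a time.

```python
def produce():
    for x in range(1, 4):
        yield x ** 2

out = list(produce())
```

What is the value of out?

Step 1: For each x in range(1, 4), yield x**2:
  x=1: yield 1**2 = 1
  x=2: yield 2**2 = 4
  x=3: yield 3**2 = 9
Therefore out = [1, 4, 9].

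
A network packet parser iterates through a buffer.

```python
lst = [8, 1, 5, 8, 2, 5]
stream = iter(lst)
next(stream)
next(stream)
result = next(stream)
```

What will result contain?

Step 1: Create iterator over [8, 1, 5, 8, 2, 5].
Step 2: next() consumes 8.
Step 3: next() consumes 1.
Step 4: next() returns 5.
Therefore result = 5.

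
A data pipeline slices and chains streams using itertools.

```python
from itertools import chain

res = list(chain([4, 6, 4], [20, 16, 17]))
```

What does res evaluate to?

Step 1: chain() concatenates iterables: [4, 6, 4] + [20, 16, 17].
Therefore res = [4, 6, 4, 20, 16, 17].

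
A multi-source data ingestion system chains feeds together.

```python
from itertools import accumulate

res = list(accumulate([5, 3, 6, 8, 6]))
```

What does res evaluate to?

Step 1: accumulate computes running sums:
  + 5 = 5
  + 3 = 8
  + 6 = 14
  + 8 = 22
  + 6 = 28
Therefore res = [5, 8, 14, 22, 28].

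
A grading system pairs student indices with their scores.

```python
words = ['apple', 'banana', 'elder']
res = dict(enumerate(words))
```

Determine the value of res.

Step 1: enumerate pairs indices with words:
  0 -> 'apple'
  1 -> 'banana'
  2 -> 'elder'
Therefore res = {0: 'apple', 1: 'banana', 2: 'elder'}.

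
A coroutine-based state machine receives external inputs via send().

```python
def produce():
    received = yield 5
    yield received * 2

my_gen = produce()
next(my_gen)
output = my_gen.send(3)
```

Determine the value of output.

Step 1: next(my_gen) advances to first yield, producing 5.
Step 2: send(3) resumes, received = 3.
Step 3: yield received * 2 = 3 * 2 = 6.
Therefore output = 6.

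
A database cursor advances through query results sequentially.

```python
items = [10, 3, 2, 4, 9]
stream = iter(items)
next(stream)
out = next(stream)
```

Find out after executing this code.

Step 1: Create iterator over [10, 3, 2, 4, 9].
Step 2: next() consumes 10.
Step 3: next() returns 3.
Therefore out = 3.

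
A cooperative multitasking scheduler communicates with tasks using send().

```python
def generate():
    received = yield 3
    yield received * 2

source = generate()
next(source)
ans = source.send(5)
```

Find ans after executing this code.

Step 1: next(source) advances to first yield, producing 3.
Step 2: send(5) resumes, received = 5.
Step 3: yield received * 2 = 5 * 2 = 10.
Therefore ans = 10.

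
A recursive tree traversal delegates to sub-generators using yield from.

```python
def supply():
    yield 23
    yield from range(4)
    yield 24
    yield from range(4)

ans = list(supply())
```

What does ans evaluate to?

Step 1: Trace yields in order:
  yield 23
  yield 0
  yield 1
  yield 2
  yield 3
  yield 24
  yield 0
  yield 1
  yield 2
  yield 3
Therefore ans = [23, 0, 1, 2, 3, 24, 0, 1, 2, 3].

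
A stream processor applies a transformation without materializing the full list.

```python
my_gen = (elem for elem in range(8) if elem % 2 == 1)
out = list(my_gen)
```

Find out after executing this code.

Step 1: Filter range(8) keeping only odd values:
  elem=0: even, excluded
  elem=1: odd, included
  elem=2: even, excluded
  elem=3: odd, included
  elem=4: even, excluded
  elem=5: odd, included
  elem=6: even, excluded
  elem=7: odd, included
Therefore out = [1, 3, 5, 7].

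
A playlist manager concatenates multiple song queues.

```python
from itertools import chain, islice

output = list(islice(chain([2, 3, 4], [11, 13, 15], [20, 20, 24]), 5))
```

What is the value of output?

Step 1: chain([2, 3, 4], [11, 13, 15], [20, 20, 24]) = [2, 3, 4, 11, 13, 15, 20, 20, 24].
Step 2: islice takes first 5 elements: [2, 3, 4, 11, 13].
Therefore output = [2, 3, 4, 11, 13].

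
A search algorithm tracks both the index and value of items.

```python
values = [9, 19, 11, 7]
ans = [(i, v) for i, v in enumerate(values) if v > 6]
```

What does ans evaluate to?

Step 1: Filter enumerate([9, 19, 11, 7]) keeping v > 6:
  (0, 9): 9 > 6, included
  (1, 19): 19 > 6, included
  (2, 11): 11 > 6, included
  (3, 7): 7 > 6, included
Therefore ans = [(0, 9), (1, 19), (2, 11), (3, 7)].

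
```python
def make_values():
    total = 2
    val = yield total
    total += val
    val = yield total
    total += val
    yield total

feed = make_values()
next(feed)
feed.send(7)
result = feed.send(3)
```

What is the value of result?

Step 1: next() -> yield total=2.
Step 2: send(7) -> val=7, total = 2+7 = 9, yield 9.
Step 3: send(3) -> val=3, total = 9+3 = 12, yield 12.
Therefore result = 12.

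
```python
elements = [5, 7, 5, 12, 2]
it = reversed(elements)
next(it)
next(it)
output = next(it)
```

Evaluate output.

Step 1: reversed([5, 7, 5, 12, 2]) gives iterator: [2, 12, 5, 7, 5].
Step 2: First next() = 2, second next() = 12.
Step 3: Third next() = 5.
Therefore output = 5.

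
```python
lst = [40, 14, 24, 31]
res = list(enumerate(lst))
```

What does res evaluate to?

Step 1: enumerate pairs each element with its index:
  (0, 40)
  (1, 14)
  (2, 24)
  (3, 31)
Therefore res = [(0, 40), (1, 14), (2, 24), (3, 31)].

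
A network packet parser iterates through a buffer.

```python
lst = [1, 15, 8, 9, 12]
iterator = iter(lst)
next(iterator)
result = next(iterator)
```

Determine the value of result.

Step 1: Create iterator over [1, 15, 8, 9, 12].
Step 2: next() consumes 1.
Step 3: next() returns 15.
Therefore result = 15.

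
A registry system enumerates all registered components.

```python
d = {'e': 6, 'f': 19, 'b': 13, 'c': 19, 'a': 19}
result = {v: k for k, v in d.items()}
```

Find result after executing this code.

Step 1: Invert dict (swap keys and values):
  'e': 6 -> 6: 'e'
  'f': 19 -> 19: 'f'
  'b': 13 -> 13: 'b'
  'c': 19 -> 19: 'c'
  'a': 19 -> 19: 'a'
Therefore result = {6: 'e', 19: 'a', 13: 'b'}.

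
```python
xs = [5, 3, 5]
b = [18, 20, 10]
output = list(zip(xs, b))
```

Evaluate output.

Step 1: zip pairs elements at same index:
  Index 0: (5, 18)
  Index 1: (3, 20)
  Index 2: (5, 10)
Therefore output = [(5, 18), (3, 20), (5, 10)].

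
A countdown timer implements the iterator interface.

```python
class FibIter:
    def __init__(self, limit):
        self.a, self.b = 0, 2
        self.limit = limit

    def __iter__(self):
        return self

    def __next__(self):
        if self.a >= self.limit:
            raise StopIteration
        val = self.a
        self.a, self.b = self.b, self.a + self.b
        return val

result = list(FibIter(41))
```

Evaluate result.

Step 1: Fibonacci-like sequence (a=0, b=2) until >= 41:
  Yield 0, then a,b = 2,2
  Yield 2, then a,b = 2,4
  Yield 2, then a,b = 4,6
  Yield 4, then a,b = 6,10
  Yield 6, then a,b = 10,16
  Yield 10, then a,b = 16,26
  Yield 16, then a,b = 26,42
  Yield 26, then a,b = 42,68
Step 2: 42 >= 41, stop.
Therefore result = [0, 2, 2, 4, 6, 10, 16, 26].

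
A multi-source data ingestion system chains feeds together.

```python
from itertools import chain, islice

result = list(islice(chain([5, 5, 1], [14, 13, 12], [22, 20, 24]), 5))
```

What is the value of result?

Step 1: chain([5, 5, 1], [14, 13, 12], [22, 20, 24]) = [5, 5, 1, 14, 13, 12, 22, 20, 24].
Step 2: islice takes first 5 elements: [5, 5, 1, 14, 13].
Therefore result = [5, 5, 1, 14, 13].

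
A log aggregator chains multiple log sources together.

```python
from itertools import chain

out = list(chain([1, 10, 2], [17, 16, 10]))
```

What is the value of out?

Step 1: chain() concatenates iterables: [1, 10, 2] + [17, 16, 10].
Therefore out = [1, 10, 2, 17, 16, 10].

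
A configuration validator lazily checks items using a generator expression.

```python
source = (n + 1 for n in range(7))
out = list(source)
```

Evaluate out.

Step 1: For each n in range(7), compute n+1:
  n=0: 0+1 = 1
  n=1: 1+1 = 2
  n=2: 2+1 = 3
  n=3: 3+1 = 4
  n=4: 4+1 = 5
  n=5: 5+1 = 6
  n=6: 6+1 = 7
Therefore out = [1, 2, 3, 4, 5, 6, 7].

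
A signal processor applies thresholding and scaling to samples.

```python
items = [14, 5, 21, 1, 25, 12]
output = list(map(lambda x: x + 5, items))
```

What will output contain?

Step 1: Apply lambda x: x + 5 to each element:
  14 -> 19
  5 -> 10
  21 -> 26
  1 -> 6
  25 -> 30
  12 -> 17
Therefore output = [19, 10, 26, 6, 30, 17].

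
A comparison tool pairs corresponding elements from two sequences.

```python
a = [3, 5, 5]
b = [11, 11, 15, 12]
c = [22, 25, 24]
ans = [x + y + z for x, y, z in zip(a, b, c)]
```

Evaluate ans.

Step 1: zip three lists (truncates to shortest, len=3):
  3 + 11 + 22 = 36
  5 + 11 + 25 = 41
  5 + 15 + 24 = 44
Therefore ans = [36, 41, 44].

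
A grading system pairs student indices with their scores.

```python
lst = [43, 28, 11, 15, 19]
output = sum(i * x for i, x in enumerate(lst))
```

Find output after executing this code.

Step 1: Compute i * x for each (i, x) in enumerate([43, 28, 11, 15, 19]):
  i=0, x=43: 0*43 = 0
  i=1, x=28: 1*28 = 28
  i=2, x=11: 2*11 = 22
  i=3, x=15: 3*15 = 45
  i=4, x=19: 4*19 = 76
Step 2: sum = 0 + 28 + 22 + 45 + 76 = 171.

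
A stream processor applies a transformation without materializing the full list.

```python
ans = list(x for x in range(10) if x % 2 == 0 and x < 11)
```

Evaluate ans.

Step 1: Filter range(10) where x % 2 == 0 and x < 11:
  x=0: both conditions met, included
  x=1: excluded (1 % 2 != 0)
  x=2: both conditions met, included
  x=3: excluded (3 % 2 != 0)
  x=4: both conditions met, included
  x=5: excluded (5 % 2 != 0)
  x=6: both conditions met, included
  x=7: excluded (7 % 2 != 0)
  x=8: both conditions met, included
  x=9: excluded (9 % 2 != 0)
Therefore ans = [0, 2, 4, 6, 8].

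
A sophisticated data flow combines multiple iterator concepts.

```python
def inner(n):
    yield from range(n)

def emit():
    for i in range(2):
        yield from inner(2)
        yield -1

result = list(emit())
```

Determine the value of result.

Step 1: For each i in range(2):
  i=0: yield from inner(2) -> [0, 1], then yield -1
  i=1: yield from inner(2) -> [0, 1], then yield -1
Therefore result = [0, 1, -1, 0, 1, -1].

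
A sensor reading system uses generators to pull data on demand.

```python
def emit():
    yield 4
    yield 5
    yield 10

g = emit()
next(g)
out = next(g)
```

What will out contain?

Step 1: emit() creates a generator.
Step 2: next(g) yields 4 (consumed and discarded).
Step 3: next(g) yields 5, assigned to out.
Therefore out = 5.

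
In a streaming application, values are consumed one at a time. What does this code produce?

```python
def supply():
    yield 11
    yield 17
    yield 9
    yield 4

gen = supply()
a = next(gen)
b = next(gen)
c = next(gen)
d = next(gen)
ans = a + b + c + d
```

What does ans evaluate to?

Step 1: Create generator and consume all values:
  a = next(gen) = 11
  b = next(gen) = 17
  c = next(gen) = 9
  d = next(gen) = 4
Step 2: ans = 11 + 17 + 9 + 4 = 41.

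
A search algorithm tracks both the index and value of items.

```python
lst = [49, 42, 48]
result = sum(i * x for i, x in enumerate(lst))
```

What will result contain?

Step 1: Compute i * x for each (i, x) in enumerate([49, 42, 48]):
  i=0, x=49: 0*49 = 0
  i=1, x=42: 1*42 = 42
  i=2, x=48: 2*48 = 96
Step 2: sum = 0 + 42 + 96 = 138.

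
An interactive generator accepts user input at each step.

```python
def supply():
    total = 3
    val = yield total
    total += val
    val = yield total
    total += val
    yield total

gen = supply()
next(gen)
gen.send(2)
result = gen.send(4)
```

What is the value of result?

Step 1: next() -> yield total=3.
Step 2: send(2) -> val=2, total = 3+2 = 5, yield 5.
Step 3: send(4) -> val=4, total = 5+4 = 9, yield 9.
Therefore result = 9.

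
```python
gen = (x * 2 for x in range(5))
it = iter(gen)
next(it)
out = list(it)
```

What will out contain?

Step 1: Generator produces [0, 2, 4, 6, 8].
Step 2: next(it) consumes first element (0).
Step 3: list(it) collects remaining: [2, 4, 6, 8].
Therefore out = [2, 4, 6, 8].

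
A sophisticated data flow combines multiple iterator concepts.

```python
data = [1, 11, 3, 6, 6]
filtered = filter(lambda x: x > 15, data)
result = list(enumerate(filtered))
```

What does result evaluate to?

Step 1: Filter [1, 11, 3, 6, 6] for > 15: [].
Step 2: enumerate re-indexes from 0: [].
Therefore result = [].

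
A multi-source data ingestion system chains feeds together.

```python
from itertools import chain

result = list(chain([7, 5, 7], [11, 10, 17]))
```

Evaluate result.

Step 1: chain() concatenates iterables: [7, 5, 7] + [11, 10, 17].
Therefore result = [7, 5, 7, 11, 10, 17].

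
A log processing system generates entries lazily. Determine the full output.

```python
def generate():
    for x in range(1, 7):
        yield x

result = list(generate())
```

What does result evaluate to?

Step 1: The generator yields each value from range(1, 7).
Step 2: list() consumes all yields: [1, 2, 3, 4, 5, 6].
Therefore result = [1, 2, 3, 4, 5, 6].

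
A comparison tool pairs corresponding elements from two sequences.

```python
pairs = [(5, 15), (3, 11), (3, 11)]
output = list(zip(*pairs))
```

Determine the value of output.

Step 1: zip(*pairs) transposes: unzips [(5, 15), (3, 11), (3, 11)] into separate sequences.
Step 2: First elements: (5, 3, 3), second elements: (15, 11, 11).
Therefore output = [(5, 3, 3), (15, 11, 11)].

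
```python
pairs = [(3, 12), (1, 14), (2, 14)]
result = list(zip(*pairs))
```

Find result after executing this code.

Step 1: zip(*pairs) transposes: unzips [(3, 12), (1, 14), (2, 14)] into separate sequences.
Step 2: First elements: (3, 1, 2), second elements: (12, 14, 14).
Therefore result = [(3, 1, 2), (12, 14, 14)].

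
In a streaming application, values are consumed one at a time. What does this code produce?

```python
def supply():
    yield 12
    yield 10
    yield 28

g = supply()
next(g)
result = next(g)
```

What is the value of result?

Step 1: supply() creates a generator.
Step 2: next(g) yields 12 (consumed and discarded).
Step 3: next(g) yields 10, assigned to result.
Therefore result = 10.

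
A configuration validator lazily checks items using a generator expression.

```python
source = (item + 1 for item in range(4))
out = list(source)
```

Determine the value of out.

Step 1: For each item in range(4), compute item+1:
  item=0: 0+1 = 1
  item=1: 1+1 = 2
  item=2: 2+1 = 3
  item=3: 3+1 = 4
Therefore out = [1, 2, 3, 4].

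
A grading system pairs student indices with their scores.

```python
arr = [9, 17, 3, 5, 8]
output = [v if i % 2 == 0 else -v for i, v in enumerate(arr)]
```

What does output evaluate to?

Step 1: For each (i, v), keep v if i is even, negate if odd:
  i=0 (even): keep 9
  i=1 (odd): negate to -17
  i=2 (even): keep 3
  i=3 (odd): negate to -5
  i=4 (even): keep 8
Therefore output = [9, -17, 3, -5, 8].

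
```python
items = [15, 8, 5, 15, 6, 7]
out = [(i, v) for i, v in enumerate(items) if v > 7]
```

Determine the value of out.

Step 1: Filter enumerate([15, 8, 5, 15, 6, 7]) keeping v > 7:
  (0, 15): 15 > 7, included
  (1, 8): 8 > 7, included
  (2, 5): 5 <= 7, excluded
  (3, 15): 15 > 7, included
  (4, 6): 6 <= 7, excluded
  (5, 7): 7 <= 7, excluded
Therefore out = [(0, 15), (1, 8), (3, 15)].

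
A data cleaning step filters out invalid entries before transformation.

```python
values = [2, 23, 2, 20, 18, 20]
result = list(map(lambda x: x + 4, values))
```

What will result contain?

Step 1: Apply lambda x: x + 4 to each element:
  2 -> 6
  23 -> 27
  2 -> 6
  20 -> 24
  18 -> 22
  20 -> 24
Therefore result = [6, 27, 6, 24, 22, 24].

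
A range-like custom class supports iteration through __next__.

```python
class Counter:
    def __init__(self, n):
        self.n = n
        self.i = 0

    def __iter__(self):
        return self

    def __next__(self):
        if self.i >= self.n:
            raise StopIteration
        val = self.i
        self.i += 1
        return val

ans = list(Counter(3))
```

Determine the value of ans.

Step 1: Counter(3) creates an iterator counting 0 to 2.
Step 2: list() consumes all values: [0, 1, 2].
Therefore ans = [0, 1, 2].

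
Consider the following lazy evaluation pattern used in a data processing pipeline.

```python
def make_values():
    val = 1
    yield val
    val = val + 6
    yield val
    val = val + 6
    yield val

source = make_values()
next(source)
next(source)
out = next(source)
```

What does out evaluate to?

Step 1: Trace through generator execution:
  Yield 1: val starts at 1, yield 1
  Yield 2: val = 1 + 6 = 7, yield 7
  Yield 3: val = 7 + 6 = 13, yield 13
Step 2: First next() gets 1, second next() gets the second value, third next() yields 13.
Therefore out = 13.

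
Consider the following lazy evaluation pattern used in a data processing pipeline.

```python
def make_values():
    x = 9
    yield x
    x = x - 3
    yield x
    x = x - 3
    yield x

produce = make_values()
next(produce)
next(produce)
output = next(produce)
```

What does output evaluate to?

Step 1: Trace through generator execution:
  Yield 1: x starts at 9, yield 9
  Yield 2: x = 9 - 3 = 6, yield 6
  Yield 3: x = 6 - 3 = 3, yield 3
Step 2: First next() gets 9, second next() gets the second value, third next() yields 3.
Therefore output = 3.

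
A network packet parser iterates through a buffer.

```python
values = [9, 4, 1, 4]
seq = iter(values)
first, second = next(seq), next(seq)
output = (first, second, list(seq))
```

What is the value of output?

Step 1: Create iterator over [9, 4, 1, 4].
Step 2: first = 9, second = 4.
Step 3: Remaining elements: [1, 4].
Therefore output = (9, 4, [1, 4]).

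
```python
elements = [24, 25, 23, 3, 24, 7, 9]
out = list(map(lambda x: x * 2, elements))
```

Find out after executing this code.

Step 1: Apply lambda x: x * 2 to each element:
  24 -> 48
  25 -> 50
  23 -> 46
  3 -> 6
  24 -> 48
  7 -> 14
  9 -> 18
Therefore out = [48, 50, 46, 6, 48, 14, 18].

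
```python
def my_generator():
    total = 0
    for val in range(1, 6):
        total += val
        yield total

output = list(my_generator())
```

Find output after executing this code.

Step 1: Generator accumulates running sum:
  val=1: total = 1, yield 1
  val=2: total = 3, yield 3
  val=3: total = 6, yield 6
  val=4: total = 10, yield 10
  val=5: total = 15, yield 15
Therefore output = [1, 3, 6, 10, 15].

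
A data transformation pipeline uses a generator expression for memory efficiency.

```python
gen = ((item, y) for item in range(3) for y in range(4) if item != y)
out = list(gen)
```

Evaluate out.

Step 1: Nested generator over range(3) x range(4) where item != y:
  (0, 0): excluded (item == y)
  (0, 1): included
  (0, 2): included
  (0, 3): included
  (1, 0): included
  (1, 1): excluded (item == y)
  (1, 2): included
  (1, 3): included
  (2, 0): included
  (2, 1): included
  (2, 2): excluded (item == y)
  (2, 3): included
Therefore out = [(0, 1), (0, 2), (0, 3), (1, 0), (1, 2), (1, 3), (2, 0), (2, 1), (2, 3)].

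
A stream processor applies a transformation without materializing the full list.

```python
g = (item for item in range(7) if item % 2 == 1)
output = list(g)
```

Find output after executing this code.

Step 1: Filter range(7) keeping only odd values:
  item=0: even, excluded
  item=1: odd, included
  item=2: even, excluded
  item=3: odd, included
  item=4: even, excluded
  item=5: odd, included
  item=6: even, excluded
Therefore output = [1, 3, 5].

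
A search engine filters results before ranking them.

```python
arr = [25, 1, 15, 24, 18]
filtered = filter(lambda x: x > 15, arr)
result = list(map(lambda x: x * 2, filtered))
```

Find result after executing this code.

Step 1: Filter arr for elements > 15:
  25: kept
  1: removed
  15: removed
  24: kept
  18: kept
Step 2: Map x * 2 on filtered [25, 24, 18]:
  25 -> 50
  24 -> 48
  18 -> 36
Therefore result = [50, 48, 36].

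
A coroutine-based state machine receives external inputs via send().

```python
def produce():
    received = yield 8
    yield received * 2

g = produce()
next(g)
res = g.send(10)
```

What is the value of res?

Step 1: next(g) advances to first yield, producing 8.
Step 2: send(10) resumes, received = 10.
Step 3: yield received * 2 = 10 * 2 = 20.
Therefore res = 20.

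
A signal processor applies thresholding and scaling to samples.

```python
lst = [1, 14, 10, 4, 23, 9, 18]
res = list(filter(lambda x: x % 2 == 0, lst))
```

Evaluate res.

Step 1: Filter elements divisible by 2:
  1 % 2 = 1: removed
  14 % 2 = 0: kept
  10 % 2 = 0: kept
  4 % 2 = 0: kept
  23 % 2 = 1: removed
  9 % 2 = 1: removed
  18 % 2 = 0: kept
Therefore res = [14, 10, 4, 18].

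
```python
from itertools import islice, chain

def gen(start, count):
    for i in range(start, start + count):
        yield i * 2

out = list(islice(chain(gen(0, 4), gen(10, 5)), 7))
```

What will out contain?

Step 1: gen(0, 4) yields [0, 2, 4, 6].
Step 2: gen(10, 5) yields [20, 22, 24, 26, 28].
Step 3: chain concatenates: [0, 2, 4, 6, 20, 22, 24, 26, 28].
Step 4: islice takes first 7: [0, 2, 4, 6, 20, 22, 24].
Therefore out = [0, 2, 4, 6, 20, 22, 24].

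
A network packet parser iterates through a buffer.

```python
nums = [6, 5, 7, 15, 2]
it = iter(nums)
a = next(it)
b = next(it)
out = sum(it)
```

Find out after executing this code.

Step 1: Create iterator over [6, 5, 7, 15, 2].
Step 2: a = next() = 6, b = next() = 5.
Step 3: sum() of remaining [7, 15, 2] = 24.
Therefore out = 24.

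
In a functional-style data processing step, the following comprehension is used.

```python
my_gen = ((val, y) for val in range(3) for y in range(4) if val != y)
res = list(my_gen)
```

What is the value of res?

Step 1: Nested generator over range(3) x range(4) where val != y:
  (0, 0): excluded (val == y)
  (0, 1): included
  (0, 2): included
  (0, 3): included
  (1, 0): included
  (1, 1): excluded (val == y)
  (1, 2): included
  (1, 3): included
  (2, 0): included
  (2, 1): included
  (2, 2): excluded (val == y)
  (2, 3): included
Therefore res = [(0, 1), (0, 2), (0, 3), (1, 0), (1, 2), (1, 3), (2, 0), (2, 1), (2, 3)].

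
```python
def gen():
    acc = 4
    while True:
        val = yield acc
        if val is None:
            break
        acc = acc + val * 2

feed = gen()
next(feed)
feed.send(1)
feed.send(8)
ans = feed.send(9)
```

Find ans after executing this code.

Step 1: next() -> yield acc=4.
Step 2: send(1) -> val=1, acc = 4 + 1*2 = 6, yield 6.
Step 3: send(8) -> val=8, acc = 6 + 8*2 = 22, yield 22.
Step 4: send(9) -> val=9, acc = 22 + 9*2 = 40, yield 40.
Therefore ans = 40.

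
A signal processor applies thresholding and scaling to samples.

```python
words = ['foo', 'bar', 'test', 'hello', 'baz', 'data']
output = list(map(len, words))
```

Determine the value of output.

Step 1: Map len() to each word:
  'foo' -> 3
  'bar' -> 3
  'test' -> 4
  'hello' -> 5
  'baz' -> 3
  'data' -> 4
Therefore output = [3, 3, 4, 5, 3, 4].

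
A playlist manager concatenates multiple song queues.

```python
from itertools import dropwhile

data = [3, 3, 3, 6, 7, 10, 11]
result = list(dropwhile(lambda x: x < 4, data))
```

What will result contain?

Step 1: dropwhile drops elements while < 4:
  3 < 4: dropped
  3 < 4: dropped
  3 < 4: dropped
  6: kept (dropping stopped)
Step 2: Remaining elements kept regardless of condition.
Therefore result = [6, 7, 10, 11].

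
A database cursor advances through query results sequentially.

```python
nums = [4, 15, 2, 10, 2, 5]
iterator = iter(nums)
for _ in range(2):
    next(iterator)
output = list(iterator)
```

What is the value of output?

Step 1: Create iterator over [4, 15, 2, 10, 2, 5].
Step 2: Advance 2 positions (consuming [4, 15]).
Step 3: list() collects remaining elements: [2, 10, 2, 5].
Therefore output = [2, 10, 2, 5].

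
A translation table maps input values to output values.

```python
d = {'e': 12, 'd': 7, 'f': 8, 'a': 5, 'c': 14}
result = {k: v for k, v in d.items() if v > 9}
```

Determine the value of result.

Step 1: Filter items where value > 9:
  'e': 12 > 9: kept
  'd': 7 <= 9: removed
  'f': 8 <= 9: removed
  'a': 5 <= 9: removed
  'c': 14 > 9: kept
Therefore result = {'e': 12, 'c': 14}.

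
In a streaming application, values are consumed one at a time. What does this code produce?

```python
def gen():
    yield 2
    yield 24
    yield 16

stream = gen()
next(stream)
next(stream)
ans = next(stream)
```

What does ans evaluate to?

Step 1: gen() creates a generator.
Step 2: next(stream) yields 2 (consumed and discarded).
Step 3: next(stream) yields 24 (consumed and discarded).
Step 4: next(stream) yields 16, assigned to ans.
Therefore ans = 16.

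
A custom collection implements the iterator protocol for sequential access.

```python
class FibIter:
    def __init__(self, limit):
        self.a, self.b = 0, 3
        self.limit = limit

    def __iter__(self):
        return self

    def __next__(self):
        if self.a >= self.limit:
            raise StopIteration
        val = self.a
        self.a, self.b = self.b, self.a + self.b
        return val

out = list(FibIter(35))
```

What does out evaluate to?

Step 1: Fibonacci-like sequence (a=0, b=3) until >= 35:
  Yield 0, then a,b = 3,3
  Yield 3, then a,b = 3,6
  Yield 3, then a,b = 6,9
  Yield 6, then a,b = 9,15
  Yield 9, then a,b = 15,24
  Yield 15, then a,b = 24,39
  Yield 24, then a,b = 39,63
Step 2: 39 >= 35, stop.
Therefore out = [0, 3, 3, 6, 9, 15, 24].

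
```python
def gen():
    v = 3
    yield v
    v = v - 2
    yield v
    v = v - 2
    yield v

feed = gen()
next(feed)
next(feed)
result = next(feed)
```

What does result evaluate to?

Step 1: Trace through generator execution:
  Yield 1: v starts at 3, yield 3
  Yield 2: v = 3 - 2 = 1, yield 1
  Yield 3: v = 1 - 2 = -1, yield -1
Step 2: First next() gets 3, second next() gets the second value, third next() yields -1.
Therefore result = -1.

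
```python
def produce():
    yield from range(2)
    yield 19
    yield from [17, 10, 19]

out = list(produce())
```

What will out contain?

Step 1: Trace yields in order:
  yield 0
  yield 1
  yield 19
  yield 17
  yield 10
  yield 19
Therefore out = [0, 1, 19, 17, 10, 19].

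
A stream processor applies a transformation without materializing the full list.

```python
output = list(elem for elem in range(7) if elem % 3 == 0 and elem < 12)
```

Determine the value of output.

Step 1: Filter range(7) where elem % 3 == 0 and elem < 12:
  elem=0: both conditions met, included
  elem=1: excluded (1 % 3 != 0)
  elem=2: excluded (2 % 3 != 0)
  elem=3: both conditions met, included
  elem=4: excluded (4 % 3 != 0)
  elem=5: excluded (5 % 3 != 0)
  elem=6: both conditions met, included
Therefore output = [0, 3, 6].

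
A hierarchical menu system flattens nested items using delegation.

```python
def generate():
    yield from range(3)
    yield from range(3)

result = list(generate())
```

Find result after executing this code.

Step 1: Trace yields in order:
  yield 0
  yield 1
  yield 2
  yield 0
  yield 1
  yield 2
Therefore result = [0, 1, 2, 0, 1, 2].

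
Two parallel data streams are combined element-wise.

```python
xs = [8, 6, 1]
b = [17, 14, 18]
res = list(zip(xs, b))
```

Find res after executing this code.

Step 1: zip pairs elements at same index:
  Index 0: (8, 17)
  Index 1: (6, 14)
  Index 2: (1, 18)
Therefore res = [(8, 17), (6, 14), (1, 18)].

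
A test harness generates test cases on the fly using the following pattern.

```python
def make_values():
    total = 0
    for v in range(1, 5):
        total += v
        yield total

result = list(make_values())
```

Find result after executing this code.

Step 1: Generator accumulates running sum:
  v=1: total = 1, yield 1
  v=2: total = 3, yield 3
  v=3: total = 6, yield 6
  v=4: total = 10, yield 10
Therefore result = [1, 3, 6, 10].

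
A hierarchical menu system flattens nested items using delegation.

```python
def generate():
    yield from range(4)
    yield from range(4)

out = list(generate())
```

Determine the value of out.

Step 1: Trace yields in order:
  yield 0
  yield 1
  yield 2
  yield 3
  yield 0
  yield 1
  yield 2
  yield 3
Therefore out = [0, 1, 2, 3, 0, 1, 2, 3].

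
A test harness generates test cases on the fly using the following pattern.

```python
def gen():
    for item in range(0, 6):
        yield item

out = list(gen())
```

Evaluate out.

Step 1: The generator yields each value from range(0, 6).
Step 2: list() consumes all yields: [0, 1, 2, 3, 4, 5].
Therefore out = [0, 1, 2, 3, 4, 5].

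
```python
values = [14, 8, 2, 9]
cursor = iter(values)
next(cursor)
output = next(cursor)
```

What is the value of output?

Step 1: Create iterator over [14, 8, 2, 9].
Step 2: next() consumes 14.
Step 3: next() returns 8.
Therefore output = 8.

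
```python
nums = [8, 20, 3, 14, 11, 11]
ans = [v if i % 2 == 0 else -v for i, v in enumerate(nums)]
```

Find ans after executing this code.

Step 1: For each (i, v), keep v if i is even, negate if odd:
  i=0 (even): keep 8
  i=1 (odd): negate to -20
  i=2 (even): keep 3
  i=3 (odd): negate to -14
  i=4 (even): keep 11
  i=5 (odd): negate to -11
Therefore ans = [8, -20, 3, -14, 11, -11].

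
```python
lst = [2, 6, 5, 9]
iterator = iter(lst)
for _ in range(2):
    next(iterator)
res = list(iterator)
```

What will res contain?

Step 1: Create iterator over [2, 6, 5, 9].
Step 2: Advance 2 positions (consuming [2, 6]).
Step 3: list() collects remaining elements: [5, 9].
Therefore res = [5, 9].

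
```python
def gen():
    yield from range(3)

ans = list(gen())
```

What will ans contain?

Step 1: yield from delegates to the iterable, yielding each element.
Step 2: Collected values: [0, 1, 2].
Therefore ans = [0, 1, 2].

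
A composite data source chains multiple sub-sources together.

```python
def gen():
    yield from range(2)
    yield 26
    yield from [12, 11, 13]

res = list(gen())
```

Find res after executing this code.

Step 1: Trace yields in order:
  yield 0
  yield 1
  yield 26
  yield 12
  yield 11
  yield 13
Therefore res = [0, 1, 26, 12, 11, 13].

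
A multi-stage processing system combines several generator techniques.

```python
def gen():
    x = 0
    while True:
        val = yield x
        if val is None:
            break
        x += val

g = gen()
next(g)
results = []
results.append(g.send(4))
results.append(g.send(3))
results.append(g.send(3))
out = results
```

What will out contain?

Step 1: next(g) -> yield 0.
Step 2: send(4) -> x = 4, yield 4.
Step 3: send(3) -> x = 7, yield 7.
Step 4: send(3) -> x = 10, yield 10.
Therefore out = [4, 7, 10].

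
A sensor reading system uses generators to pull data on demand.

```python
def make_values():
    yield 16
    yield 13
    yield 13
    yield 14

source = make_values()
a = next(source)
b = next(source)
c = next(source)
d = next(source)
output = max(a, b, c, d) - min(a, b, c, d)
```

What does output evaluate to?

Step 1: Create generator and consume all values:
  a = next(source) = 16
  b = next(source) = 13
  c = next(source) = 13
  d = next(source) = 14
Step 2: max = 16, min = 13, output = 16 - 13 = 3.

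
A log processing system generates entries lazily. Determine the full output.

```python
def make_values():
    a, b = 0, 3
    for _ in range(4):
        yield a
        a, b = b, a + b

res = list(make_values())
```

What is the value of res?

Step 1: Fibonacci-like sequence starting with a=0, b=3:
  Iteration 1: yield a=0, then a,b = 3,3
  Iteration 2: yield a=3, then a,b = 3,6
  Iteration 3: yield a=3, then a,b = 6,9
  Iteration 4: yield a=6, then a,b = 9,15
Therefore res = [0, 3, 3, 6].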